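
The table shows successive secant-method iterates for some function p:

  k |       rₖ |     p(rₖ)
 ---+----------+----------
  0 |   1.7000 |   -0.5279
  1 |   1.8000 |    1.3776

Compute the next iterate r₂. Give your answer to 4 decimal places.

r₂ = 1.8000 − 1.3776·(1.8000 − 1.7000) / (1.3776 − (-0.5279))
   = 1.8000 − (0.137760)/(1.905500) = 1.727704

1.7277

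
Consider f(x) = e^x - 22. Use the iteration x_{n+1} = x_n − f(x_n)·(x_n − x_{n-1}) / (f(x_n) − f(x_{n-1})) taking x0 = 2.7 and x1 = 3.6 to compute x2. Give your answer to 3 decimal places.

f(2.7) = -7.12027, f(3.6) = 14.59823
x2 = 3.60000 − 14.59823·(3.60000 − 2.70000) / (14.59823 − (-7.12027)) = 3.60000 − (13.13841)/(21.71850) = 2.99506

2.995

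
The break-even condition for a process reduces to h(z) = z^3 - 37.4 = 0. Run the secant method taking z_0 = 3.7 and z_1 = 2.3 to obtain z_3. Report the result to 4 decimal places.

h(3.7) = 13.253000, h(2.3) = -25.233000
z_2 = 2.300000 − (-25.233000)·(2.300000 − 3.700000) / (-25.233000 − 13.253000) = 2.300000 − (35.326200)/(-38.486000) = 3.217897
h(3.217897) = -4.079111
z_3 = 3.217897 − (-4.079111)·(3.217897 − 2.300000) / (-4.079111 − (-25.233000)) = 3.217897 − (-3.744205)/(21.153889) = 3.394896

3.3949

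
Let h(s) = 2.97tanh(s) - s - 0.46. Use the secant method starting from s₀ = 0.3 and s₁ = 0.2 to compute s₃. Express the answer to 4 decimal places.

h(0.3) = 0.105198, h(0.2) = -0.073795
s₂ = 0.200000 − (-0.073795)·(0.200000 − 0.300000) / (-0.073795 − 0.105198) = 0.200000 − (0.007380)/(-0.178994) = 0.241228
h(0.241228) = 0.001638
s₃ = 0.241228 − 0.001638·(0.241228 − 0.200000) / (0.001638 − (-0.073795)) = 0.241228 − (0.000068)/(0.075433) = 0.240333

0.2403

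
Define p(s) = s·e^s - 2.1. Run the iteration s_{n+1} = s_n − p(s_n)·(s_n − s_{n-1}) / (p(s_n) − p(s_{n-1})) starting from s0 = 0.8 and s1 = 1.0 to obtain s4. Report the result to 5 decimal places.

p(0.8) = -0.3195673, p(1.0) = 0.6182818
s2 = 1.0000000 − 0.6182818·(1.0000000 − 0.8000000) / (0.6182818 − (-0.3195673)) = 1.0000000 − (0.1236564)/(0.9378491) = 0.8681490
p(0.8681490) = -0.0316379
s3 = 0.8681490 − (-0.0316379)·(0.8681490 − 1.0000000) / (-0.0316379 − 0.6182818) = 0.8681490 − (0.0041715)/(-0.6499198) = 0.8745674
p(0.8745674) = -0.0029290
s4 = 0.8745674 − (-0.0029290)·(0.8745674 − 0.8681490) / (-0.0029290 − (-0.0316379)) = 0.8745674 − (-0.0000188)/(0.0287089) = 0.8752223

0.87522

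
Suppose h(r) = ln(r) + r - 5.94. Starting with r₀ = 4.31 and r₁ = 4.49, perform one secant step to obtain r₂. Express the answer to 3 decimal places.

4.448

h(4.31) = -0.16906, h(4.49) = 0.05185
r₂ = 4.49000 − 0.05185·(4.49000 − 4.31000) / (0.05185 − (-0.16906)) = 4.49000 − (0.00933)/(0.22091) = 4.44775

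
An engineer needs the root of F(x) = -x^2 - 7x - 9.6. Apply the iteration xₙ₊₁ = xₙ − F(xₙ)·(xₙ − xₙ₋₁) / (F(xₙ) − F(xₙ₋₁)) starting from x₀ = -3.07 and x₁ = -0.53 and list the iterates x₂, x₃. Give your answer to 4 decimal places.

-2.3450, -2.0260

F(-3.07) = 2.465100, F(-0.53) = -6.170900
x₂ = -0.530000 − (-6.170900)·(-0.530000 − (-3.070000)) / (-6.170900 − 2.465100) = -0.530000 − (-15.674086)/(-8.636000) = -2.344971
F(-2.344971) = 1.315907
x₃ = -2.344971 − 1.315907·(-2.344971 − (-0.530000)) / (1.315907 − (-6.170900)) = -2.344971 − (-2.388333)/(7.486807) = -2.025965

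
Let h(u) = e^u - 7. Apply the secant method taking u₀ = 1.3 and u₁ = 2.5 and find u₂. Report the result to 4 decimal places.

1.7695

h(1.3) = -3.330703, h(2.5) = 5.182494
u₂ = 2.500000 − 5.182494·(2.500000 − 1.300000) / (5.182494 − (-3.330703)) = 2.500000 − (6.218993)/(8.513197) = 1.769488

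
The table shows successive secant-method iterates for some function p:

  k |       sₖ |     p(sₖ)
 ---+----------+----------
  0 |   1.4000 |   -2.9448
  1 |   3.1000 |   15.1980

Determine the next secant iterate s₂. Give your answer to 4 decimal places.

1.6759

s₂ = 3.1000 − 15.1980·(3.1000 − 1.4000) / (15.1980 − (-2.9448))
   = 3.1000 − (25.836600)/(18.142800) = 1.675931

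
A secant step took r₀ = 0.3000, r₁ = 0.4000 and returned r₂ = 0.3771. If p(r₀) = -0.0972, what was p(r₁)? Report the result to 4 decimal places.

0.0289

The secant line through (0.3000, -0.0972) and (0.4000, p(r₁)) crosses zero at r₂ = 0.3771.
So (0.3000, -0.0972), (0.4000, p(r₁)), (0.3771, 0) are collinear:
p(r₁) = -0.0972 · (0.4000 − 0.3771) / (0.3000 − 0.3771) = -0.0972 · (0.022900)/(-0.077100) = 0.028870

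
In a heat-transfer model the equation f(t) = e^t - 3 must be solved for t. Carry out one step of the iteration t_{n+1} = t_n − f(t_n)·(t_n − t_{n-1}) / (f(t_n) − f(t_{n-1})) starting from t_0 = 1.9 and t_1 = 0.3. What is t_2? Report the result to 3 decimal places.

f(1.9) = 3.68589, f(0.3) = -1.65014
t_2 = 0.30000 − (-1.65014)·(0.30000 − 1.90000) / (-1.65014 − 3.68589) = 0.30000 − (2.64023)/(-5.33604) = 0.79479

0.795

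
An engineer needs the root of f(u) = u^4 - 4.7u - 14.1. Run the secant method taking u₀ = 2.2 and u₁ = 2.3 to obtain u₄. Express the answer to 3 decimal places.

2.226

f(2.2) = -1.01440, f(2.3) = 3.07410
u₂ = 2.30000 − 3.07410·(2.30000 − 2.20000) / (3.07410 − (-1.01440)) = 2.30000 − (0.30741)/(4.08850) = 2.22481
f(2.22481) = -0.05625
u₃ = 2.22481 − (-0.05625)·(2.22481 − 2.30000) / (-0.05625 − 3.07410) = 2.22481 − (0.00423)/(-3.13035) = 2.22616
f(2.22616) = -0.00303
u₄ = 2.22616 − (-0.00303)·(2.22616 − 2.22481) / (-0.00303 − (-0.05625)) = 2.22616 − (0.00000)/(0.05322) = 2.22624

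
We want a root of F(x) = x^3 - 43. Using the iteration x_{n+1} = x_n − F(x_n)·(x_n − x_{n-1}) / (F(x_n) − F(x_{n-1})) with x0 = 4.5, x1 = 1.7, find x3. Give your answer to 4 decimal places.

4.0071

F(4.5) = 48.125000, F(1.7) = -38.087000
x2 = 1.700000 − (-38.087000)·(1.700000 − 4.500000) / (-38.087000 − 48.125000) = 1.700000 − (106.643600)/(-86.212000) = 2.936993
F(2.936993) = -17.665722
x3 = 2.936993 − (-17.665722)·(2.936993 − 1.700000) / (-17.665722 − (-38.087000)) = 2.936993 − (-21.852367)/(20.421278) = 4.007071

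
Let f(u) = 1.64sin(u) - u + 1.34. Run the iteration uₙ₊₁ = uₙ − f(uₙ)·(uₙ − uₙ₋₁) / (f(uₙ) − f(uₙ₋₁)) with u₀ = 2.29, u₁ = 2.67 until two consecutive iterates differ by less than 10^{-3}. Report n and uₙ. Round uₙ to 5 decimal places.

f(2.29) = 0.2838221, f(2.67) = -0.5849387
u₂ = 2.6700000 − (-0.5849387)·(0.3800000)/(-0.8687608) = 2.4141451;  |Δ| = 0.2558549
f(2.4141451) = 0.0163982
u₃ = 2.4141451 − 0.0163982·(-0.2558549)/(0.6013369) = 2.4211222;  |Δ| = 0.0069771
f(2.4211222) = 0.0008487
u₄ = 2.4211222 − 0.0008487·(0.0069771)/(-0.0155495) = 2.4215030;  |Δ| = 0.0003808
|u₄ − u₃| = 0.0003808 < 10^{-3}

n = 4, uₙ = 2.42150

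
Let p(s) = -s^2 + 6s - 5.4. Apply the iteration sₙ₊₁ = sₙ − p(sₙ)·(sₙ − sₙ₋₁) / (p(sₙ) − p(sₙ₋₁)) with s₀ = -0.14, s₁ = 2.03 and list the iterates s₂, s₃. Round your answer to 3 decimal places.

p(-0.14) = -6.25960, p(2.03) = 2.65910
s₂ = 2.03000 − 2.65910·(2.03000 − (-0.14000)) / (2.65910 − (-6.25960)) = 2.03000 − (5.77025)/(8.91870) = 1.38302
p(1.38302) = 0.98537
s₃ = 1.38302 − 0.98537·(1.38302 − 2.03000) / (0.98537 − 2.65910) = 1.38302 − (-0.63752)/(-1.67373) = 1.00212

1.383, 1.002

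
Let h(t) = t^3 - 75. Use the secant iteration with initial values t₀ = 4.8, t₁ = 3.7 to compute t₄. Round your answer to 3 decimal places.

h(4.8) = 35.59200, h(3.7) = -24.34700
t₂ = 3.70000 − (-24.34700)·(3.70000 − 4.80000) / (-24.34700 − 35.59200) = 3.70000 − (26.78170)/(-59.93900) = 4.14682
h(4.14682) = -3.69101
t₃ = 4.14682 − (-3.69101)·(4.14682 − 3.70000) / (-3.69101 − (-24.34700)) = 4.14682 − (-1.64920)/(20.65599) = 4.22666
h(4.22666) = 0.50768
t₄ = 4.22666 − 0.50768·(4.22666 − 4.14682) / (0.50768 − (-3.69101)) = 4.22666 − (0.04053)/(4.19869) = 4.21700

4.217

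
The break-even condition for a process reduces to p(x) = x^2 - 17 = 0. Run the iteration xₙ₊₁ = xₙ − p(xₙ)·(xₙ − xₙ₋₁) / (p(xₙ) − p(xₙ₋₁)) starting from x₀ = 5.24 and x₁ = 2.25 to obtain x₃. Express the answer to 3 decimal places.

4.209

p(5.24) = 10.45760, p(2.25) = -11.93750
x₂ = 2.25000 − (-11.93750)·(2.25000 − 5.24000) / (-11.93750 − 10.45760) = 2.25000 − (35.69313)/(-22.39510) = 3.84379
p(3.84379) = -2.22527
x₃ = 3.84379 − (-2.22527)·(3.84379 − 2.25000) / (-2.22527 − (-11.93750)) = 3.84379 − (-3.54661)/(9.71223) = 4.20896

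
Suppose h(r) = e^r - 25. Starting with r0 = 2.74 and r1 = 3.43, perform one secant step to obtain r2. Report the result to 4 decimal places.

3.1665

h(2.74) = -9.513015, h(3.43) = 5.876643
r2 = 3.430000 − 5.876643·(3.430000 − 2.740000) / (5.876643 − (-9.513015)) = 3.430000 − (4.054883)/(15.389658) = 3.166519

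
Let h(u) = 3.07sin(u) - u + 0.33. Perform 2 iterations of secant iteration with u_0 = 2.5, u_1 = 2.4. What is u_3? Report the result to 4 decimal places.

2.4011

h(2.5) = -0.332691, h(2.4) = 0.003672
u_2 = 2.400000 − 0.003672·(2.400000 − 2.500000) / (0.003672 − (-0.332691)) = 2.400000 − (-0.000367)/(0.336362) = 2.401092
h(2.401092) = 0.000108
u_3 = 2.401092 − 0.000108·(2.401092 − 2.400000) / (0.000108 − 0.003672) = 2.401092 − (0.000000)/(-0.003564) = 2.401125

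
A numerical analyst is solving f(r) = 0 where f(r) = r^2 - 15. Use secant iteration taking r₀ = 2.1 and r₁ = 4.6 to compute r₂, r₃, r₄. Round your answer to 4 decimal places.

f(2.1) = -10.590000, f(4.6) = 6.160000
r₂ = 4.600000 − 6.160000·(4.600000 − 2.100000) / (6.160000 − (-10.590000)) = 4.600000 − (15.400000)/(16.750000) = 3.680597
f(3.680597) = -1.453206
r₃ = 3.680597 − (-1.453206)·(3.680597 − 4.600000) / (-1.453206 − 6.160000) = 3.680597 − (1.336082)/(-7.613206) = 3.856092
f(3.856092) = -0.130552
r₄ = 3.856092 − (-0.130552)·(3.856092 − 3.680597) / (-0.130552 − (-1.453206)) = 3.856092 − (-0.022911)/(1.322653) = 3.873415

3.6806, 3.8561, 3.8734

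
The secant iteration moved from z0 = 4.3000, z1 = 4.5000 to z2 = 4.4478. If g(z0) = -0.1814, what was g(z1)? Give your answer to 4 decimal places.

The secant line through (4.3000, -0.1814) and (4.5000, g(z1)) crosses zero at z2 = 4.4478.
So (4.3000, -0.1814), (4.5000, g(z1)), (4.4478, 0) are collinear:
g(z1) = -0.1814 · (4.5000 − 4.4478) / (4.3000 − 4.4478) = -0.1814 · (0.052200)/(-0.147800) = 0.064067

0.0641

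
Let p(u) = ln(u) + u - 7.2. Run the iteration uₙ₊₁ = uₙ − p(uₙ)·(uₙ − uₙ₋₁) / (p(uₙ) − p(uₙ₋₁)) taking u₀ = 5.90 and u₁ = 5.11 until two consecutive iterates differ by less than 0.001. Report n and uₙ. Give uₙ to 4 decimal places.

n = 4, uₙ = 5.4960

p(5.90) = 0.474952, p(5.11) = -0.458801
u₂ = 5.110000 − (-0.458801)·(-0.790000)/(-0.933753) = 5.498167;  |Δ| = 0.388167
p(5.498167) = 0.002582
u₃ = 5.498167 − 0.002582·(0.388167)/(0.461383) = 5.495995;  |Δ| = 0.002172
p(5.495995) = 0.000015
u₄ = 5.495995 − 0.000015·(-0.002172)/(-0.002568) = 5.495983;  |Δ| = 0.000012
|u₄ − u₃| = 0.000012 < 0.001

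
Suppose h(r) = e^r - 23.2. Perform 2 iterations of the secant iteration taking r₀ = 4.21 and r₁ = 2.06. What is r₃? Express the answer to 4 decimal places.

3.5241

h(4.21) = 44.156540, h(2.06) = -15.354030
r₂ = 2.060000 − (-15.354030)·(2.060000 − 4.210000) / (-15.354030 − 44.156540) = 2.060000 − (33.011165)/(-59.510570) = 2.614711
h(2.614711) = -9.536734
r₃ = 2.614711 − (-9.536734)·(2.614711 − 2.060000) / (-9.536734 − (-15.354030)) = 2.614711 − (-5.290131)/(5.817297) = 3.524090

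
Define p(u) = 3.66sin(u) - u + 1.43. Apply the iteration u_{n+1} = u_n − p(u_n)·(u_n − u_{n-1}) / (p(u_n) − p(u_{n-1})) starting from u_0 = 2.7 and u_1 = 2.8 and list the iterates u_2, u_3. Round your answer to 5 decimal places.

p(2.7) = 0.2942104, p(2.8) = -0.1439434
u_2 = 2.8000000 − (-0.1439434)·(2.8000000 − 2.7000000) / (-0.1439434 − 0.2942104) = 2.8000000 − (-0.0143943)/(-0.4381537) = 2.7671477
p(2.7671477) = 0.0015190
u_3 = 2.7671477 − 0.0015190·(2.7671477 − 2.8000000) / (0.0015190 − (-0.1439434)) = 2.7671477 − (-0.0000499)/(0.1454624) = 2.7674908

2.76715, 2.76749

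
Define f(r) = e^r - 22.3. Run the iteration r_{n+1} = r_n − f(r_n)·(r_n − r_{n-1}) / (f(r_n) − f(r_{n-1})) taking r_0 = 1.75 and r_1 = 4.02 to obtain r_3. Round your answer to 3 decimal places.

f(1.75) = -16.54540, f(4.02) = 33.40111
r_2 = 4.02000 − 33.40111·(4.02000 − 1.75000) / (33.40111 − (-16.54540)) = 4.02000 − (75.82051)/(49.94650) = 2.50197
f(2.50197) = -10.09354
r_3 = 2.50197 − (-10.09354)·(2.50197 − 4.02000) / (-10.09354 − 33.40111) = 2.50197 − (15.32234)/(-43.49464) = 2.85425

2.854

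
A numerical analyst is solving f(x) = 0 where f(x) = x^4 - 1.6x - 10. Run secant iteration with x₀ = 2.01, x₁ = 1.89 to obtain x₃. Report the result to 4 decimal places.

f(2.01) = 3.106408, f(1.89) = -0.264102
x₂ = 1.890000 − (-0.264102)·(1.890000 − 2.010000) / (-0.264102 − 3.106408) = 1.890000 − (0.031692)/(-3.370510) = 1.899403
f(1.899403) = -0.023322
x₃ = 1.899403 − (-0.023322)·(1.899403 − 1.890000) / (-0.023322 − (-0.264102)) = 1.899403 − (-0.000219)/(0.240780) = 1.900314

1.9003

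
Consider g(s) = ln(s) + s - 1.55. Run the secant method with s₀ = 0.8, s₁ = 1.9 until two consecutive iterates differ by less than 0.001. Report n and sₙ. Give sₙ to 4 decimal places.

g(0.8) = -0.973144, g(1.9) = 0.991854
s₂ = 1.900000 − 0.991854·(1.100000)/(1.964997) = 1.344763;  |Δ| = 0.555237
g(1.344763) = 0.090981
s₃ = 1.344763 − 0.090981·(-0.555237)/(-0.900873) = 1.288689;  |Δ| = 0.056074
g(1.288689) = -0.007686
s₄ = 1.288689 − (-0.007686)·(-0.056074)/(-0.098667) = 1.293057;  |Δ| = 0.004368
g(1.293057) = 0.000066
s₅ = 1.293057 − 0.000066·(0.004368)/(0.007752) = 1.293020;  |Δ| = 0.000037
|s₅ − s₄| = 0.000037 < 0.001

n = 5, sₙ = 1.2930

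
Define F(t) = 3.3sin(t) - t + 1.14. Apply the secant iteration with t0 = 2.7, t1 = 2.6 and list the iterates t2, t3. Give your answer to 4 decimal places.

2.6617, 2.6622

F(2.7) = -0.149646, F(2.6) = 0.241155
t2 = 2.600000 − 0.241155·(2.600000 − 2.700000) / (0.241155 − (-0.149646)) = 2.600000 − (-0.024115)/(0.390801) = 2.661708
F(2.661708) = 0.001827
t3 = 2.661708 − 0.001827·(2.661708 − 2.600000) / (0.001827 − 0.241155) = 2.661708 − (0.000113)/(-0.239328) = 2.662179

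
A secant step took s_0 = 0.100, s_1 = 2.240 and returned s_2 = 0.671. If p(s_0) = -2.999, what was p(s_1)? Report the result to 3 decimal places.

The secant line through (0.100, -2.999) and (2.240, p(s_1)) crosses zero at s_2 = 0.671.
So (0.100, -2.999), (2.240, p(s_1)), (0.671, 0) are collinear:
p(s_1) = -2.999 · (2.240 − 0.671) / (0.100 − 0.671) = -2.999 · (1.56900)/(-0.57100) = 8.24068

8.241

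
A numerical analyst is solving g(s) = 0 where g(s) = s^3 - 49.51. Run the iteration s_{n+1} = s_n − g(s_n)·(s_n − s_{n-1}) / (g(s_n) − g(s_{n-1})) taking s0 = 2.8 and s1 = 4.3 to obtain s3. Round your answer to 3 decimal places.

g(2.8) = -27.55800, g(4.3) = 29.99700
s2 = 4.30000 − 29.99700·(4.30000 − 2.80000) / (29.99700 − (-27.55800)) = 4.30000 − (44.99550)/(57.55500) = 3.51822
g(3.51822) = -5.96202
s3 = 3.51822 − (-5.96202)·(3.51822 − 4.30000) / (-5.96202 − 29.99700) = 3.51822 − (4.66100)/(-35.95902) = 3.64784

3.648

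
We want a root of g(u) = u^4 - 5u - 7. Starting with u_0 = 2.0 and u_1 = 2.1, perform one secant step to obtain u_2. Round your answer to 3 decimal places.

g(2.0) = -1.00000, g(2.1) = 1.94810
u_2 = 2.10000 − 1.94810·(2.10000 − 2.00000) / (1.94810 − (-1.00000)) = 2.10000 − (0.19481)/(2.94810) = 2.03392

2.034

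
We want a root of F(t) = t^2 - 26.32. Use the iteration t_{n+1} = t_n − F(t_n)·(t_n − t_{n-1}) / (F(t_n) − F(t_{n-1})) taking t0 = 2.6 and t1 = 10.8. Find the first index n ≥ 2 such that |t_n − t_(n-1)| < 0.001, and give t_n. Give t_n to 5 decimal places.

n = 7, t_n = 5.13030

F(2.6) = -19.5600000, F(10.8) = 90.3200000
t2 = 10.8000000 − 90.3200000·(8.2000000)/(109.8800000) = 4.0597015;  |Δ| = 6.7402985
F(4.0597015) = -9.8388238
t3 = 4.0597015 − (-9.8388238)·(-6.7402985)/(-100.1588238) = 4.7218160;  |Δ| = 0.6621145
F(4.7218160) = -4.0244538
t4 = 4.7218160 − (-4.0244538)·(0.6621145)/(5.8143700) = 5.1801028;  |Δ| = 0.4582868
F(5.1801028) = 0.5134652
t5 = 5.1801028 − 0.5134652·(0.4582868)/(4.5379189) = 5.1282477;  |Δ| = 0.0518551
F(5.1282477) = -0.0210756
t6 = 5.1282477 − (-0.0210756)·(-0.0518551)/(-0.5345407) = 5.1302922;  |Δ| = 0.0020445
F(5.1302922) = -0.0001018
t7 = 5.1302922 − (-0.0001018)·(0.0020445)/(0.0209737) = 5.1303021;  |Δ| = 0.0000099
|t7 − t6| = 0.0000099 < 0.001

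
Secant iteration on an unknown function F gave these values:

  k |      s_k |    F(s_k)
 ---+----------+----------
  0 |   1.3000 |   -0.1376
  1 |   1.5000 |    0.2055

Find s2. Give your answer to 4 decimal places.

s2 = 1.5000 − 0.2055·(1.5000 − 1.3000) / (0.2055 − (-0.1376))
   = 1.5000 − (0.041100)/(0.343100) = 1.380210

1.3802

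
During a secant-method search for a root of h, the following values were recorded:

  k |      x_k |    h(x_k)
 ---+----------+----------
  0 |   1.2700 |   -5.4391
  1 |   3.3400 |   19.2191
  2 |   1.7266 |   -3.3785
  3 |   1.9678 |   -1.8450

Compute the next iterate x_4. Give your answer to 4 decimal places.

2.2580

x_4 = 1.9678 − (-1.8450)·(1.9678 − 1.7266) / (-1.8450 − (-3.3785))
   = 1.9678 − (-0.445014)/(1.533500) = 2.257995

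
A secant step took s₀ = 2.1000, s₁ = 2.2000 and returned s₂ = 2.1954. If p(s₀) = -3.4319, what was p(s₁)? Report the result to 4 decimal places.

The secant line through (2.1000, -3.4319) and (2.2000, p(s₁)) crosses zero at s₂ = 2.1954.
So (2.1000, -3.4319), (2.2000, p(s₁)), (2.1954, 0) are collinear:
p(s₁) = -3.4319 · (2.2000 − 2.1954) / (2.1000 − 2.1954) = -3.4319 · (0.004600)/(-0.095400) = 0.165479

0.1655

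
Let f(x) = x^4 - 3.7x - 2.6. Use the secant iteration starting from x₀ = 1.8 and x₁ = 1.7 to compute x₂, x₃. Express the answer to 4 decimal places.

1.7303, 1.7326

f(1.8) = 1.237600, f(1.7) = -0.537900
x₂ = 1.700000 − (-0.537900)·(1.700000 − 1.800000) / (-0.537900 − 1.237600) = 1.700000 − (0.053790)/(-1.775500) = 1.730296
f(1.730296) = -0.038518
x₃ = 1.730296 − (-0.038518)·(1.730296 − 1.700000) / (-0.038518 − (-0.537900)) = 1.730296 − (-0.001167)/(0.499382) = 1.732632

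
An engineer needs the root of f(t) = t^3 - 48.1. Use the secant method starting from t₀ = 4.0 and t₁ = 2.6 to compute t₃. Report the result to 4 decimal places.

f(4.0) = 15.900000, f(2.6) = -30.524000
t₂ = 2.600000 − (-30.524000)·(2.600000 − 4.000000) / (-30.524000 − 15.900000) = 2.600000 − (42.733600)/(-46.424000) = 3.520507
f(3.520507) = -4.466957
t₃ = 3.520507 − (-4.466957)·(3.520507 − 2.600000) / (-4.466957 − (-30.524000)) = 3.520507 − (-4.111864)/(26.057043) = 3.678309

3.6783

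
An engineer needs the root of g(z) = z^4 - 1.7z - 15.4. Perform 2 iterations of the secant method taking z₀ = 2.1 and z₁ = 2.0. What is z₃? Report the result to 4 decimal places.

2.0864

g(2.1) = 0.478100, g(2.0) = -2.800000
z₂ = 2.000000 − (-2.800000)·(2.000000 − 2.100000) / (-2.800000 − 0.478100) = 2.000000 − (0.280000)/(-3.278100) = 2.085415
g(2.085415) = -0.031778
z₃ = 2.085415 − (-0.031778)·(2.085415 − 2.000000) / (-0.031778 − (-2.800000)) = 2.085415 − (-0.002714)/(2.768222) = 2.086396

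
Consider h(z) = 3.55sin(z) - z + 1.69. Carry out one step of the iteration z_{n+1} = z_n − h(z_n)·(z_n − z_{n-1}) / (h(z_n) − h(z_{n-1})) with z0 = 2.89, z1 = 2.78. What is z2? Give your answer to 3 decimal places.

h(2.89) = -0.31624, h(2.78) = 0.16586
z2 = 2.78000 − 0.16586·(2.78000 − 2.89000) / (0.16586 − (-0.31624)) = 2.78000 − (-0.01824)/(0.48210) = 2.81784

2.818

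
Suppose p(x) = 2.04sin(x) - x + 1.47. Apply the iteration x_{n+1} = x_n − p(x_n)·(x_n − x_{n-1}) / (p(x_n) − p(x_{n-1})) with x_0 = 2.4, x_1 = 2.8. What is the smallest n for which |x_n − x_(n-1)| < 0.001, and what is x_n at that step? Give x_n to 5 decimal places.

n = 4, x_n = 2.57132

p(2.4) = 0.4479449, p(2.8) = -0.6466242
x_2 = 2.8000000 − (-0.6466242)·(0.4000000)/(-1.0945691) = 2.5636973;  |Δ| = 0.2363027
p(2.5636973) = 0.0206778
x_3 = 2.5636973 − 0.0206778·(-0.2363027)/(0.6673020) = 2.5710196;  |Δ| = 0.0073224
p(2.5710196) = 0.0008137
x_4 = 2.5710196 − 0.0008137·(0.0073224)/(-0.0198641) = 2.5713196;  |Δ| = 0.0003000
|x_4 − x_3| = 0.0003000 < 0.001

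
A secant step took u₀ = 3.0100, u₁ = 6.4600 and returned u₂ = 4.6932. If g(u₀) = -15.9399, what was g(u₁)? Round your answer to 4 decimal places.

16.7316

The secant line through (3.0100, -15.9399) and (6.4600, g(u₁)) crosses zero at u₂ = 4.6932.
So (3.0100, -15.9399), (6.4600, g(u₁)), (4.6932, 0) are collinear:
g(u₁) = -15.9399 · (6.4600 − 4.6932) / (3.0100 − 4.6932) = -15.9399 · (1.766800)/(-1.683200) = 16.731592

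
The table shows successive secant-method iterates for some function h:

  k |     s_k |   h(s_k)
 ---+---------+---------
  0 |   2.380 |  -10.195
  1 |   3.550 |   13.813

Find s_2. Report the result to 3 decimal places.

s_2 = 3.550 − 13.813·(3.550 − 2.380) / (13.813 − (-10.195))
   = 3.550 − (16.16121)/(24.00800) = 2.87684

2.877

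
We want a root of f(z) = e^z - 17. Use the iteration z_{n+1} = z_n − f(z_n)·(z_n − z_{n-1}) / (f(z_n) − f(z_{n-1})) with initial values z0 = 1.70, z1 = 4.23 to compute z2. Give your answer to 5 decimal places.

f(1.70) = -11.5260526, f(4.23) = 51.7172322
z2 = 4.2300000 − 51.7172322·(4.2300000 − 1.7000000) / (51.7172322 − (-11.5260526)) = 4.2300000 − (130.8445974)/(63.2432848) = 2.1610911

2.16109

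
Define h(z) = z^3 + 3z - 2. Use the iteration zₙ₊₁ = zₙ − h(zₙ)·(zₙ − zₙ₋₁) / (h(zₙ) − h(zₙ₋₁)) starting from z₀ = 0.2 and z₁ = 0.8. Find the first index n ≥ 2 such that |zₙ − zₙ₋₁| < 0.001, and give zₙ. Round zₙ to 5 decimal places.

n = 5, zₙ = 0.59607

h(0.2) = -1.3920000, h(0.8) = 0.9120000
z₂ = 0.8000000 − 0.9120000·(0.6000000)/(2.3040000) = 0.5625000;  |Δ| = 0.2375000
h(0.5625000) = -0.1345215
z₃ = 0.5625000 − (-0.1345215)·(-0.2375000)/(-1.0465215) = 0.5930286;  |Δ| = 0.0305286
h(0.5930286) = -0.0123561
z₄ = 0.5930286 − (-0.0123561)·(0.0305286)/(0.1221654) = 0.5961164;  |Δ| = 0.0030877
h(0.5961164) = 0.0001818
z₅ = 0.5961164 − 0.0001818·(0.0030877)/(0.0125379) = 0.5960716;  |Δ| = 0.0000448
|z₅ − z₄| = 0.0000448 < 0.001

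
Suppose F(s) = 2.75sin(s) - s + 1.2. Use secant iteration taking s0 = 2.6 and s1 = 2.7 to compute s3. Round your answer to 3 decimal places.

2.605

F(2.6) = 0.01763, F(2.7) = -0.32471
s2 = 2.70000 − (-0.32471)·(2.70000 − 2.60000) / (-0.32471 − 0.01763) = 2.70000 − (-0.03247)/(-0.34233) = 2.60515
F(2.60515) = 0.00033
s3 = 2.60515 − 0.00033·(2.60515 − 2.70000) / (0.00033 − (-0.32471)) = 2.60515 − (-0.00003)/(0.32503) = 2.60524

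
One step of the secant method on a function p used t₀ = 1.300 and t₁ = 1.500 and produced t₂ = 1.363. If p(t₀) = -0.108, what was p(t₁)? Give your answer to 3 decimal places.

The secant line through (1.300, -0.108) and (1.500, p(t₁)) crosses zero at t₂ = 1.363.
So (1.300, -0.108), (1.500, p(t₁)), (1.363, 0) are collinear:
p(t₁) = -0.108 · (1.500 − 1.363) / (1.300 − 1.363) = -0.108 · (0.13700)/(-0.06300) = 0.23486

0.235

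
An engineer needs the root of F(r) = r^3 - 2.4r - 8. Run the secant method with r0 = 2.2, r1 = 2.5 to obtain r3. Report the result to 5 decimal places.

F(2.2) = -2.6320000, F(2.5) = 1.6250000
r2 = 2.5000000 − 1.6250000·(2.5000000 − 2.2000000) / (1.6250000 − (-2.6320000)) = 2.5000000 − (0.4875000)/(4.2570000) = 2.3854827
F(2.3854827) = -0.1505026
r3 = 2.3854827 − (-0.1505026)·(2.3854827 − 2.5000000) / (-0.1505026 − 1.6250000) = 2.3854827 − (0.0172351)/(-1.7755026) = 2.3951899

2.39519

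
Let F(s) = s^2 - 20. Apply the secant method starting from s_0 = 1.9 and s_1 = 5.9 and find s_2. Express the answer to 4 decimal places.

4.0013

F(1.9) = -16.390000, F(5.9) = 14.810000
s_2 = 5.900000 − 14.810000·(5.900000 − 1.900000) / (14.810000 − (-16.390000)) = 5.900000 − (59.240000)/(31.200000) = 4.001282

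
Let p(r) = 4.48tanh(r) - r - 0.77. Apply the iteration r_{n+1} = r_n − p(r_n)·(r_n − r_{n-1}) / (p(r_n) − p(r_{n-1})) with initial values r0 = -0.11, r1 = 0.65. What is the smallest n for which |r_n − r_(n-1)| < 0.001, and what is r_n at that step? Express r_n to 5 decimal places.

n = 5, r_n = 0.22613

p(-0.11) = -1.1508219, p(0.65) = 1.1410814
r2 = 0.6500000 − 1.1410814·(0.7600000)/(2.2919034) = 0.2716150;  |Δ| = 0.3783850
p(0.2716150) = 0.1461537
r3 = 0.2716150 − 0.1461537·(-0.3783850)/(-0.9949277) = 0.2160307;  |Δ| = 0.0555843
p(0.2160307) = -0.0329932
r4 = 0.2160307 − (-0.0329932)·(-0.0555843)/(-0.1791469) = 0.2262675;  |Δ| = 0.0102369
p(0.2262675) = 0.0004590
r5 = 0.2262675 − 0.0004590·(0.0102369)/(0.0334522) = 0.2261271;  |Δ| = 0.0001405
|r5 − r4| = 0.0001405 < 0.001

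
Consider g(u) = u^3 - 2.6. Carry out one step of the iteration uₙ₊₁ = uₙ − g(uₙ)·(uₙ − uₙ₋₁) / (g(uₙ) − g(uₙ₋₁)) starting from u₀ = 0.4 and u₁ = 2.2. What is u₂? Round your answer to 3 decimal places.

g(0.4) = -2.53600, g(2.2) = 8.04800
u₂ = 2.20000 − 8.04800·(2.20000 − 0.40000) / (8.04800 − (-2.53600)) = 2.20000 − (14.48640)/(10.58400) = 0.83129

0.831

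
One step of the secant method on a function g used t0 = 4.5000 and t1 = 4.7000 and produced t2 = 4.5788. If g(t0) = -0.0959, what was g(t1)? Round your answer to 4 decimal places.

0.1475

The secant line through (4.5000, -0.0959) and (4.7000, g(t1)) crosses zero at t2 = 4.5788.
So (4.5000, -0.0959), (4.7000, g(t1)), (4.5788, 0) are collinear:
g(t1) = -0.0959 · (4.7000 − 4.5788) / (4.5000 − 4.5788) = -0.0959 · (0.121200)/(-0.078800) = 0.147501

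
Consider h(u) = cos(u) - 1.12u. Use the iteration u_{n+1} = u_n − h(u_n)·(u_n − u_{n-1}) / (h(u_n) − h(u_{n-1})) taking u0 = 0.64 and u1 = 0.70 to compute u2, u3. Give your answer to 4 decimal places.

0.6890, 0.6891

h(0.64) = 0.085296, h(0.70) = -0.019158
u2 = 0.700000 − (-0.019158)·(0.700000 − 0.640000) / (-0.019158 − 0.085296) = 0.700000 − (-0.001149)/(-0.104454) = 0.688995
h(0.688995) = 0.000210
u3 = 0.688995 − 0.000210·(0.688995 − 0.700000) / (0.000210 − (-0.019158)) = 0.688995 − (-0.000002)/(0.019368) = 0.689115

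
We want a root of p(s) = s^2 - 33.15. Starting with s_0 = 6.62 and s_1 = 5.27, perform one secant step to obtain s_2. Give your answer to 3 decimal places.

5.722

p(6.62) = 10.67440, p(5.27) = -5.37710
s_2 = 5.27000 − (-5.37710)·(5.27000 − 6.62000) / (-5.37710 − 10.67440) = 5.27000 − (7.25909)/(-16.05150) = 5.72224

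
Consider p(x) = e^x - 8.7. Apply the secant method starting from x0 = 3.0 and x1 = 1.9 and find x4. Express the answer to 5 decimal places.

2.16264

p(3.0) = 11.3855369, p(1.9) = -2.0141056
x2 = 1.9000000 − (-2.0141056)·(1.9000000 − 3.0000000) / (-2.0141056 − 11.3855369) = 1.9000000 − (2.2155161)/(-13.3996425) = 2.0653414
p(2.0653414) = -0.8120093
x3 = 2.0653414 − (-0.8120093)·(2.0653414 − 1.9000000) / (-0.8120093 − (-2.0141056)) = 2.0653414 − (-0.1342588)/(1.2020962) = 2.1770287
p(2.1770287) = 0.1200599
x4 = 2.1770287 − 0.1200599·(2.1770287 − 2.0653414) / (0.1200599 − (-0.8120093)) = 2.1770287 − (0.0134092)/(0.9320692) = 2.1626422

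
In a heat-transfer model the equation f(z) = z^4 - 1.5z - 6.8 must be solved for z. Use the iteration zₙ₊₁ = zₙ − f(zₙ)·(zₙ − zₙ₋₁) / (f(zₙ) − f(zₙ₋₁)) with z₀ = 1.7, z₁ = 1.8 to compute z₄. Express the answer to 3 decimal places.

f(1.7) = -0.99790, f(1.8) = 0.99760
z₂ = 1.80000 − 0.99760·(1.80000 − 1.70000) / (0.99760 − (-0.99790)) = 1.80000 − (0.09976)/(1.99550) = 1.75001
f(1.75001) = -0.04594
z₃ = 1.75001 − (-0.04594)·(1.75001 − 1.80000) / (-0.04594 − 0.99760) = 1.75001 − (0.00230)/(-1.04354) = 1.75221
f(1.75221) = -0.00197
z₄ = 1.75221 − (-0.00197)·(1.75221 − 1.75001) / (-0.00197 − (-0.04594)) = 1.75221 − (0.00000)/(0.04397) = 1.75231

1.752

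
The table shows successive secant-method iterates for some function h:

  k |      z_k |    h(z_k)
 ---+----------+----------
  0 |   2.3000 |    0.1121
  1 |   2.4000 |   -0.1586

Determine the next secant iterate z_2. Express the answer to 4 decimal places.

z_2 = 2.4000 − (-0.1586)·(2.4000 − 2.3000) / (-0.1586 − 0.1121)
   = 2.4000 − (-0.015860)/(-0.270700) = 2.341411

2.3414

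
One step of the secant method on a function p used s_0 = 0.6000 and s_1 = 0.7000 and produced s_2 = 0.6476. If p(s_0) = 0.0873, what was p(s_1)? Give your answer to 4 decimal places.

The secant line through (0.6000, 0.0873) and (0.7000, p(s_1)) crosses zero at s_2 = 0.6476.
So (0.6000, 0.0873), (0.7000, p(s_1)), (0.6476, 0) are collinear:
p(s_1) = 0.0873 · (0.7000 − 0.6476) / (0.6000 − 0.6476) = 0.0873 · (0.052400)/(-0.047600) = -0.096103

-0.0961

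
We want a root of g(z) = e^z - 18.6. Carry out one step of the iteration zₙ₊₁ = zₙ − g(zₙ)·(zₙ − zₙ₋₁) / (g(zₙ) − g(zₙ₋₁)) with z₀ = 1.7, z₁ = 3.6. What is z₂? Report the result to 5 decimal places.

2.50129

g(1.7) = -13.1260526, g(3.6) = 17.9982344
z₂ = 3.6000000 − 17.9982344·(3.6000000 − 1.7000000) / (17.9982344 − (-13.1260526)) = 3.6000000 − (34.1966454)/(31.1242871) = 2.5012874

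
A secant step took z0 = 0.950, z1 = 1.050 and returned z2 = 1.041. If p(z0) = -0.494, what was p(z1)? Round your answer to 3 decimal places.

0.049

The secant line through (0.950, -0.494) and (1.050, p(z1)) crosses zero at z2 = 1.041.
So (0.950, -0.494), (1.050, p(z1)), (1.041, 0) are collinear:
p(z1) = -0.494 · (1.050 − 1.041) / (0.950 − 1.041) = -0.494 · (0.00900)/(-0.09100) = 0.04886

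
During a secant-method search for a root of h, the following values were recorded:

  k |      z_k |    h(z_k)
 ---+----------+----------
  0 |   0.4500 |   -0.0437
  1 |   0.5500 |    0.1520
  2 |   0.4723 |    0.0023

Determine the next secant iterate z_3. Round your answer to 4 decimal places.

0.4711

z_3 = 0.4723 − 0.0023·(0.4723 − 0.5500) / (0.0023 − 0.1520)
   = 0.4723 − (-0.000179)/(-0.149700) = 0.471106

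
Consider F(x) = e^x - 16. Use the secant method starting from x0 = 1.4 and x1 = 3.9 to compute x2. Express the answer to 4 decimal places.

F(1.4) = -11.944800, F(3.9) = 33.402449
x2 = 3.900000 − 33.402449·(3.900000 − 1.400000) / (33.402449 − (-11.944800)) = 3.900000 − (83.506123)/(45.347249) = 2.058518

2.0585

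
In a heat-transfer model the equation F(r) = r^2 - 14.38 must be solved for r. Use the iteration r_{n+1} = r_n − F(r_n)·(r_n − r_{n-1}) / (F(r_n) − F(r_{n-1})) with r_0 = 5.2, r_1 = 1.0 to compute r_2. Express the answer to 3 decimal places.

3.158

F(5.2) = 12.66000, F(1.0) = -13.38000
r_2 = 1.00000 − (-13.38000)·(1.00000 − 5.20000) / (-13.38000 − 12.66000) = 1.00000 − (56.19600)/(-26.04000) = 3.15806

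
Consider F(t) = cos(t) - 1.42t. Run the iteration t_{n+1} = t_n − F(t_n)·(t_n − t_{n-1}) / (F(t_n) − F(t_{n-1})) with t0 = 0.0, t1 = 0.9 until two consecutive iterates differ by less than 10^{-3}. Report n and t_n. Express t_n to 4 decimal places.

n = 5, t_n = 0.5865

F(0.0) = 1.000000, F(0.9) = -0.656390
t2 = 0.900000 − (-0.656390)·(0.900000)/(-1.656390) = 0.543350;  |Δ| = 0.356650
F(0.543350) = 0.084424
t3 = 0.543350 − 0.084424·(-0.356650)/(0.740814) = 0.583994;  |Δ| = 0.040644
F(0.583994) = 0.004995
t4 = 0.583994 − 0.004995·(0.040644)/(-0.079429) = 0.586550;  |Δ| = 0.002556
F(0.586550) = -0.000046
t5 = 0.586550 − (-0.000046)·(0.002556)/(-0.005041) = 0.586527;  |Δ| = 0.000024
|t5 − t4| = 0.000024 < 10^{-3}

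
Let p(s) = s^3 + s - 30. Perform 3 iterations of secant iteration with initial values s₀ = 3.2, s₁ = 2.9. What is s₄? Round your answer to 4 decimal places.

3.0000

p(3.2) = 5.968000, p(2.9) = -2.711000
s₂ = 2.900000 − (-2.711000)·(2.900000 − 3.200000) / (-2.711000 − 5.968000) = 2.900000 − (0.813300)/(-8.679000) = 2.993709
p(2.993709) = -0.175793
s₃ = 2.993709 − (-0.175793)·(2.993709 − 2.900000) / (-0.175793 − (-2.711000)) = 2.993709 − (-0.016473)/(2.535207) = 3.000207
p(3.000207) = 0.005791
s₄ = 3.000207 − 0.005791·(3.000207 − 2.993709) / (0.005791 − (-0.175793)) = 3.000207 − (0.000038)/(0.181584) = 3.000000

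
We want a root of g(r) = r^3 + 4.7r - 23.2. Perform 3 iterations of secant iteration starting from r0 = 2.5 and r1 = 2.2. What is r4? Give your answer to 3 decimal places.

2.311

g(2.5) = 4.17500, g(2.2) = -2.21200
r2 = 2.20000 − (-2.21200)·(2.20000 − 2.50000) / (-2.21200 − 4.17500) = 2.20000 − (0.66360)/(-6.38700) = 2.30390
g(2.30390) = -0.14270
r3 = 2.30390 − (-0.14270)·(2.30390 − 2.20000) / (-0.14270 − (-2.21200)) = 2.30390 − (-0.01483)/(2.06930) = 2.31106
g(2.31106) = 0.00542
r4 = 2.31106 − 0.00542·(2.31106 − 2.30390) / (0.00542 − (-0.14270)) = 2.31106 − (0.00004)/(0.14813) = 2.31080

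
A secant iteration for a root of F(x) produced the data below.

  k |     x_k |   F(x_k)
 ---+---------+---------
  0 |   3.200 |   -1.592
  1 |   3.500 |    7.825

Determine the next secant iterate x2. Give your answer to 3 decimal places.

x2 = 3.500 − 7.825·(3.500 − 3.200) / (7.825 − (-1.592))
   = 3.500 − (2.34750)/(9.41700) = 3.25072

3.251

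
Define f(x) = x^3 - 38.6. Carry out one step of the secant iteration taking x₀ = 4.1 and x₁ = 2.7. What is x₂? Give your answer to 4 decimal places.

3.2379

f(4.1) = 30.321000, f(2.7) = -18.917000
x₂ = 2.700000 − (-18.917000)·(2.700000 − 4.100000) / (-18.917000 − 30.321000) = 2.700000 − (26.483800)/(-49.238000) = 3.237873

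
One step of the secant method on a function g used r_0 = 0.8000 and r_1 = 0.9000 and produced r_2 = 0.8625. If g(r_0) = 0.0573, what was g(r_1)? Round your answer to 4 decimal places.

The secant line through (0.8000, 0.0573) and (0.9000, g(r_1)) crosses zero at r_2 = 0.8625.
So (0.8000, 0.0573), (0.9000, g(r_1)), (0.8625, 0) are collinear:
g(r_1) = 0.0573 · (0.9000 − 0.8625) / (0.8000 − 0.8625) = 0.0573 · (0.037500)/(-0.062500) = -0.034380

-0.0344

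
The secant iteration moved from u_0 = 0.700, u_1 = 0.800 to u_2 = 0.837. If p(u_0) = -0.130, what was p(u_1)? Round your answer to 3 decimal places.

The secant line through (0.700, -0.130) and (0.800, p(u_1)) crosses zero at u_2 = 0.837.
So (0.700, -0.130), (0.800, p(u_1)), (0.837, 0) are collinear:
p(u_1) = -0.130 · (0.800 − 0.837) / (0.700 − 0.837) = -0.130 · (-0.03700)/(-0.13700) = -0.03511

-0.035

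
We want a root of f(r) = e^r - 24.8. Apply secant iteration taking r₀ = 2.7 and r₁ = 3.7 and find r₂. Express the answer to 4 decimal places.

3.0880

f(2.7) = -9.920268, f(3.7) = 15.647304
r₂ = 3.700000 − 15.647304·(3.700000 − 2.700000) / (15.647304 − (-9.920268)) = 3.700000 − (15.647304)/(25.567573) = 3.088002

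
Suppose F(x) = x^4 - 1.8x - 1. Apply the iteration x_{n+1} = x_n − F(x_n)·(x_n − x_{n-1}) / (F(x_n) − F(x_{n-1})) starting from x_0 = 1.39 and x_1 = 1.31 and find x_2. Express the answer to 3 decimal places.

F(1.39) = 0.23101, F(1.31) = -0.41300
x_2 = 1.31000 − (-0.41300)·(1.31000 − 1.39000) / (-0.41300 − 0.23101) = 1.31000 − (0.03304)/(-0.64401) = 1.36130

1.361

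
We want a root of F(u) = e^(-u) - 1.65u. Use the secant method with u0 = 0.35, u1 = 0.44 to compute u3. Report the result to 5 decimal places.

0.40445

F(0.35) = 0.1271881, F(0.44) = -0.0819636
u2 = 0.4400000 − (-0.0819636)·(0.4400000 − 0.3500000) / (-0.0819636 − 0.1271881) = 0.4400000 − (-0.0073767)/(-0.2091517) = 0.4047303
F(0.4047303) = -0.0006482
u3 = 0.4047303 − (-0.0006482)·(0.4047303 − 0.4400000) / (-0.0006482 − (-0.0819636)) = 0.4047303 − (0.0000229)/(0.0813154) = 0.4044491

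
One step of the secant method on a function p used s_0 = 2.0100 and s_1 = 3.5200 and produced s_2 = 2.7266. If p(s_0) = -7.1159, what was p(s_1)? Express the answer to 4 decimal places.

The secant line through (2.0100, -7.1159) and (3.5200, p(s_1)) crosses zero at s_2 = 2.7266.
So (2.0100, -7.1159), (3.5200, p(s_1)), (2.7266, 0) are collinear:
p(s_1) = -7.1159 · (3.5200 − 2.7266) / (2.0100 − 2.7266) = -7.1159 · (0.793400)/(-0.716600) = 7.878531

7.8785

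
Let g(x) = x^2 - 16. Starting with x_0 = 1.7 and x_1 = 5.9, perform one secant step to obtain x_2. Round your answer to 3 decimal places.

3.425

g(1.7) = -13.11000, g(5.9) = 18.81000
x_2 = 5.90000 − 18.81000·(5.90000 − 1.70000) / (18.81000 − (-13.11000)) = 5.90000 − (79.00200)/(31.92000) = 3.42500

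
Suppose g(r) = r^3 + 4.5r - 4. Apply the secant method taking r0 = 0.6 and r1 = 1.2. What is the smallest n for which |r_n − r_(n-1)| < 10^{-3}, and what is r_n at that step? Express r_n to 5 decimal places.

n = 5, r_n = 0.78244

g(0.6) = -1.0840000, g(1.2) = 3.1280000
r2 = 1.2000000 − 3.1280000·(0.6000000)/(4.2120000) = 0.7544160;  |Δ| = 0.4455840
g(0.7544160) = -0.1757573
r3 = 0.7544160 − (-0.1757573)·(-0.4455840)/(-3.3037573) = 0.7781207;  |Δ| = 0.0237047
g(0.7781207) = -0.0273268
r4 = 0.7781207 − (-0.0273268)·(0.0237047)/(0.1484305) = 0.7824848;  |Δ| = 0.0043642
g(0.7824848) = 0.0002836
r5 = 0.7824848 − 0.0002836·(0.0043642)/(0.0276104) = 0.7824400;  |Δ| = 0.0000448
|r5 − r4| = 0.0000448 < 10^{-3}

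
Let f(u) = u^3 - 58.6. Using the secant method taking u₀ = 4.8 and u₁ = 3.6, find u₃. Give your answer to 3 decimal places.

f(4.8) = 51.99200, f(3.6) = -11.94400
u₂ = 3.60000 − (-11.94400)·(3.60000 − 4.80000) / (-11.94400 − 51.99200) = 3.60000 − (14.33280)/(-63.93600) = 3.82417
f(3.82417) = -2.67410
u₃ = 3.82417 − (-2.67410)·(3.82417 − 3.60000) / (-2.67410 − (-11.94400)) = 3.82417 − (-0.59946)/(9.26990) = 3.88884

3.889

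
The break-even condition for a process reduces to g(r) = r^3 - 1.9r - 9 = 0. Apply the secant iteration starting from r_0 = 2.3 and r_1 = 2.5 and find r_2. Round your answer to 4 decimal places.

2.3782

g(2.3) = -1.203000, g(2.5) = 1.875000
r_2 = 2.500000 − 1.875000·(2.500000 − 2.300000) / (1.875000 − (-1.203000)) = 2.500000 − (0.375000)/(3.078000) = 2.378168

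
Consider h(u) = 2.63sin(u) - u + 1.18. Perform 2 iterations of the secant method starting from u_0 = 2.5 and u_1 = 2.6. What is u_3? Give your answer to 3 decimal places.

2.580

h(2.5) = 0.25398, h(2.6) = -0.06423
u_2 = 2.60000 − (-0.06423)·(2.60000 − 2.50000) / (-0.06423 − 0.25398) = 2.60000 − (-0.00642)/(-0.31821) = 2.57981
h(2.57981) = 0.00116
u_3 = 2.57981 − 0.00116·(2.57981 − 2.60000) / (0.00116 − (-0.06423)) = 2.57981 − (-0.00002)/(0.06540) = 2.58017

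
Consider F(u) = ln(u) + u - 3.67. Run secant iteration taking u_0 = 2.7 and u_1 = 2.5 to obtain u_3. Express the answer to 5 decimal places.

2.68305

F(2.7) = 0.0232518, F(2.5) = -0.2537093
u_2 = 2.5000000 − (-0.2537093)·(2.5000000 − 2.7000000) / (-0.2537093 − 0.0232518) = 2.5000000 − (0.0507419)/(-0.2769610) = 2.6832094
F(2.6832094) = 0.0002230
u_3 = 2.6832094 − 0.0002230·(2.6832094 − 2.5000000) / (0.0002230 − (-0.2537093)) = 2.6832094 − (0.0000408)/(0.2539322) = 2.6830485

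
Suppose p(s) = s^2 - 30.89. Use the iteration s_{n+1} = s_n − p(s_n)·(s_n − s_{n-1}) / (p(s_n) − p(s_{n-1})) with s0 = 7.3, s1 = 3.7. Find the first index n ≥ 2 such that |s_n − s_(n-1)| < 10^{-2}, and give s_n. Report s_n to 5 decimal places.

p(7.3) = 22.4000000, p(3.7) = -17.2000000
s2 = 3.7000000 − (-17.2000000)·(-3.6000000)/(-39.6000000) = 5.2636364;  |Δ| = 1.5636364
p(5.2636364) = -3.1841322
s3 = 5.2636364 − (-3.1841322)·(1.5636364)/(14.0158678) = 5.6188641;  |Δ| = 0.3552277
p(5.6188641) = 0.6816337
s4 = 5.6188641 − 0.6816337·(0.3552277)/(3.8657660) = 5.5562283;  |Δ| = 0.0626358
p(5.5562283) = -0.0183267
s5 = 5.5562283 − (-0.0183267)·(-0.0626358)/(-0.6999605) = 5.5578683;  |Δ| = 0.0016400
|s5 − s4| = 0.0016400 < 10^{-2}

n = 5, s_n = 5.55787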